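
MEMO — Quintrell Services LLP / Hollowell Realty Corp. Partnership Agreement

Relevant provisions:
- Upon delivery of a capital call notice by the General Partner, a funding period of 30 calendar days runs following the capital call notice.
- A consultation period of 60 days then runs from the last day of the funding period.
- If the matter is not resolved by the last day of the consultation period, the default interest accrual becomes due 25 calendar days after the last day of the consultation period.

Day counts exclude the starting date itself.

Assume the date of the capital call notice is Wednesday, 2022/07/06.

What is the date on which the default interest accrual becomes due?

The last day of the funding period: 2022/07/06 + 30 days = 2022/08/05.
The last day of the consultation period: 2022/08/05 + 60 days = 2022/10/04.
Adding 25 calendar days to 2022/10/04 gives 2022/10/29, which is the date on which the default interest accrual becomes due.

2022/10/29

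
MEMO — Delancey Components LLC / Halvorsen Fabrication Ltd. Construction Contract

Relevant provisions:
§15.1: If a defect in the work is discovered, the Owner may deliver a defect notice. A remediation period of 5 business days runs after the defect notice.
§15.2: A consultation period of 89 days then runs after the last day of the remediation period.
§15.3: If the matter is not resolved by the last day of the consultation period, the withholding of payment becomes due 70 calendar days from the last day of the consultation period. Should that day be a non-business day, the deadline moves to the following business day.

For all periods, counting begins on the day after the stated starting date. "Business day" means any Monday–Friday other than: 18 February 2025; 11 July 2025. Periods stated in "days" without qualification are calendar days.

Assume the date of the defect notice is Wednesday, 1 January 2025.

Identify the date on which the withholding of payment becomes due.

From Wednesday, 1 January 2025, 5 business days (Jan 2, Jan 3, Jan 6, Jan 7, Jan 8, skipping weekends) brings us to Wednesday, 8 January 2025, which is the last day of the remediation period.
The last day of the consultation period: 8 January 2025 + 89 days = 7 April 2025.
The date on which the withholding of payment becomes due: 7 April 2025 + 70 days = 16 June 2025. 16 June 2025 is a Monday and is not a listed holiday, so no roll-forward applies.

16 June 2025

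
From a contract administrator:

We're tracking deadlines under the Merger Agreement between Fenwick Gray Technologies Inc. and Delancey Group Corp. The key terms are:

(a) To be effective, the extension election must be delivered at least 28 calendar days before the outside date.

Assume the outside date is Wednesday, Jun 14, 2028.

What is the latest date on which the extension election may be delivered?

Jun 14, 2028 minus 28 days is May 17, 2028.

May 17, 2028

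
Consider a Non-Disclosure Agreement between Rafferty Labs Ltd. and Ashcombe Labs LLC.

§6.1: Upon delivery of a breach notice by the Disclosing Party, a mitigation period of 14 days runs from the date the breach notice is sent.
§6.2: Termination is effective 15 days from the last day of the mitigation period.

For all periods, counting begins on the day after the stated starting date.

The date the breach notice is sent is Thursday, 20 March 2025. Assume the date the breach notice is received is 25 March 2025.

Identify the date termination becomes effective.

18 April 2025

The last day of the mitigation period: 20 March 2025 + 14 days = 3 April 2025.
Adding 15 calendar days to 3 April 2025 gives 18 April 2025, which is the date termination becomes effective.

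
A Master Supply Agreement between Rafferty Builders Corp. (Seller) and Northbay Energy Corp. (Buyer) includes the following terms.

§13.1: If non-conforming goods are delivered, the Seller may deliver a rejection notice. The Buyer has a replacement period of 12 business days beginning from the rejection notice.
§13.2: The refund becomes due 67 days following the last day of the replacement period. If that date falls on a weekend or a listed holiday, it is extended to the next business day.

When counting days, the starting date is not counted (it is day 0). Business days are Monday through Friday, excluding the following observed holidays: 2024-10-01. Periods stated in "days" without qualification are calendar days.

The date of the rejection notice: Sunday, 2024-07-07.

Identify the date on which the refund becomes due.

The last day of the replacement period: counting 12 business days from Sunday, 2024-07-07 (Jul 8, Jul 9, Jul 10, Jul 11, …, Jul 19, Jul 22, Jul 23, skipping weekends) reaches Tuesday, 2024-07-23.
The date on which the refund becomes due: 67 calendar days after 2024-07-23 is 2024-09-28. That falls on a Saturday, so it rolls to the next business day, Monday, 2024-09-30.

2024-09-30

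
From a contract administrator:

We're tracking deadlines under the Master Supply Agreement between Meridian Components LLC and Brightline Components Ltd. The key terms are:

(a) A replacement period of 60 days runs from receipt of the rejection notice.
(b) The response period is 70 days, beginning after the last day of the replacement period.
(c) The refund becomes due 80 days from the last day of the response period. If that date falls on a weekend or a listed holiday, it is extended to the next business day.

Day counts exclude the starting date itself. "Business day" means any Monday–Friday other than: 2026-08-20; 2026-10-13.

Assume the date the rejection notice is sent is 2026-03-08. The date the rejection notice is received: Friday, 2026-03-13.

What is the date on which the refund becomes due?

The last day of the replacement period: 2026-03-13 + 60 days = 2026-05-12.
Adding 70 calendar days to 2026-05-12 gives 2026-07-21, which is the last day of the response period.
Adding 80 calendar days to 2026-07-21 gives 2026-10-09, which is the date on which the refund becomes due. 2026-10-09 is a Friday and is not a listed holiday, so no roll-forward applies.

2026-10-09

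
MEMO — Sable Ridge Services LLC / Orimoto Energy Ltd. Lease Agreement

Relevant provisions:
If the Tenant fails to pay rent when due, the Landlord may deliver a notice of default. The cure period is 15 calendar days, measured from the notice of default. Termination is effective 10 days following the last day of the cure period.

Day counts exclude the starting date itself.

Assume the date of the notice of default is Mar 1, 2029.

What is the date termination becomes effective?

The last day of the cure period: 15 calendar days after Mar 1, 2029 is Mar 16, 2029.
The date termination becomes effective: 10 calendar days after Mar 16, 2029 is Mar 26, 2029.

Mar 26, 2029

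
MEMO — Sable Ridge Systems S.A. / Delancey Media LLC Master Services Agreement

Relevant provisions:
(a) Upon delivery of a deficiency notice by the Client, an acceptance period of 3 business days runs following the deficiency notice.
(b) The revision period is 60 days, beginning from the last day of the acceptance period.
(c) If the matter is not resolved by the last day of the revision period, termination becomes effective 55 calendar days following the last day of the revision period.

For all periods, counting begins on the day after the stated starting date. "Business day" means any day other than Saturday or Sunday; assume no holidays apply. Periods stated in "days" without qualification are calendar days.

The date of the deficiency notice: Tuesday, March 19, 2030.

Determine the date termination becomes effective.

July 15, 2030

From Tuesday, March 19, 2030, 3 business days (Mar 20, Mar 21, Mar 22, skipping weekends) brings us to Friday, March 22, 2030, which is the last day of the acceptance period.
The last day of the revision period: 60 calendar days after March 22, 2030 is May 21, 2030.
The date termination becomes effective: 55 calendar days after May 21, 2030 is July 15, 2030.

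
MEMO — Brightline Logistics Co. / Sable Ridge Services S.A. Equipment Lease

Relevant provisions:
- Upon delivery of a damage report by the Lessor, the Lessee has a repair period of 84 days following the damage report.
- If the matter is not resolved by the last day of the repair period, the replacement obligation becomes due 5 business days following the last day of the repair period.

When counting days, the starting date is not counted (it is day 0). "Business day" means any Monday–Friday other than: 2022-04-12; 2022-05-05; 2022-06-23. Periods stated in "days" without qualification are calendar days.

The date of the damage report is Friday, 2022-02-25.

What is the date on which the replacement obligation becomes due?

The last day of the repair period: 2022-02-25 + 84 days = 2022-05-20.
The date on which the replacement obligation becomes due: 5 business days after Friday, 2022-05-20, skipping weekends — May 23, May 24, May 25, May 26, May 27 — lands on Friday, 2022-05-27.

2022-05-27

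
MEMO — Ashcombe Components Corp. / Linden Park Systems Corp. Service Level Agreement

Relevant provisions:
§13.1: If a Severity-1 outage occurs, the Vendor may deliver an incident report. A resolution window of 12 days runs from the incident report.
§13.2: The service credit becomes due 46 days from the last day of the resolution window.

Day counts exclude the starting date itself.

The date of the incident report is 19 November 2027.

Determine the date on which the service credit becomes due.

The last day of the resolution window: 12 calendar days after 19 November 2027 is 1 December 2027.
The date on which the service credit becomes due: 1 December 2027 + 46 days = 16 January 2028.

16 January 2028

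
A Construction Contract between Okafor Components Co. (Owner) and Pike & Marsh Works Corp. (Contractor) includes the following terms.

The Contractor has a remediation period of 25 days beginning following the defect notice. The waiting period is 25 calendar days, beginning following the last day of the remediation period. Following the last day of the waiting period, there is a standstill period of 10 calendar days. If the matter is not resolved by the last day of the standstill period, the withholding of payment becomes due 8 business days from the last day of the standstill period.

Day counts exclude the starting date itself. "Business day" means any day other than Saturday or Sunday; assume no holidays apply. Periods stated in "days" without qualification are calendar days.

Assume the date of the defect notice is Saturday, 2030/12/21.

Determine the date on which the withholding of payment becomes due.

The last day of the remediation period: 2030/12/21 + 25 days = 2031/01/15.
The last day of the waiting period: 2031/01/15 + 25 days = 2031/02/09.
Adding 10 calendar days to 2031/02/09 gives 2031/02/19, which is the last day of the standstill period.
From Wednesday, 2031/02/19, 8 business days (Feb 20, Feb 21, Feb 24, Feb 25, Feb 26, Feb 27, Feb 28, Mar 3, skipping weekends) brings us to Monday, 2031/03/03, which is the date on which the withholding of payment becomes due.

2031/03/03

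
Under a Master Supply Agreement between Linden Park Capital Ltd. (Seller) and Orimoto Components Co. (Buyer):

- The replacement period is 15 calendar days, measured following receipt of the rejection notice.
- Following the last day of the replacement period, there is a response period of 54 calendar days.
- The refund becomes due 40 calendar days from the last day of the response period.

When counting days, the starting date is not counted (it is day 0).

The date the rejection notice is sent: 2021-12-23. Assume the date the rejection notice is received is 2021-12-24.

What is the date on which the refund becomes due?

The last day of the replacement period: 15 calendar days after 2021-12-24 is 2022-01-08.
Adding 54 calendar days to 2022-01-08 gives 2022-03-03, which is the last day of the response period.
The date on which the refund becomes due: 40 calendar days after 2022-03-03 is 2022-04-12.

2022-04-12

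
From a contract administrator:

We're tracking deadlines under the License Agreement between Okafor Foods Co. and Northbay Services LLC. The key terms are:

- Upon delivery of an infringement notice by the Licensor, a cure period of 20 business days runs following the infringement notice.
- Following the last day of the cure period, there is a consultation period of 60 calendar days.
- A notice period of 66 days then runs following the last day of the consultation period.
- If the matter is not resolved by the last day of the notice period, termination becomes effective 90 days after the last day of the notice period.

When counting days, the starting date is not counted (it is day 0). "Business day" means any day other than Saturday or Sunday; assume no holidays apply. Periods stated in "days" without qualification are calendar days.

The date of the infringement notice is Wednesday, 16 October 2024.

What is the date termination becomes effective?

17 June 2025

The last day of the cure period: 20 business days after Wednesday, 16 October 2024, skipping weekends — Oct 17, Oct 18, Oct 21, Oct 22, …, Nov 11, Nov 12, Nov 13 — lands on Wednesday, 13 November 2024.
The last day of the consultation period: 13 November 2024 + 60 days = 12 January 2025.
The last day of the notice period: 12 January 2025 + 66 days = 19 March 2025.
The date termination becomes effective: 19 March 2025 + 90 days = 17 June 2025.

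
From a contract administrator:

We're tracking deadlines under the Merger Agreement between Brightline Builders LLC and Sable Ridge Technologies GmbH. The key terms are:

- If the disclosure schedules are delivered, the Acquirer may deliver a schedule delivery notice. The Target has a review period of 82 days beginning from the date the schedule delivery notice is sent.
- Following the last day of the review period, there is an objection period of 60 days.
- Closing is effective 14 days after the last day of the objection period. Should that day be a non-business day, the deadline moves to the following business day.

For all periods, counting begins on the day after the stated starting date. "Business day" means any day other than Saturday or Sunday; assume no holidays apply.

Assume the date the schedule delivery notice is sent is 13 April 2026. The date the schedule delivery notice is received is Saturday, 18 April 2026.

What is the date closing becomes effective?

16 September 2026

The last day of the review period: 82 calendar days after 13 April 2026 is 4 July 2026.
The last day of the objection period: 60 calendar days after 4 July 2026 is 2 September 2026.
The date closing becomes effective: 2 September 2026 + 14 days = 16 September 2026. 16 September 2026 is a Wednesday, so no roll-forward applies.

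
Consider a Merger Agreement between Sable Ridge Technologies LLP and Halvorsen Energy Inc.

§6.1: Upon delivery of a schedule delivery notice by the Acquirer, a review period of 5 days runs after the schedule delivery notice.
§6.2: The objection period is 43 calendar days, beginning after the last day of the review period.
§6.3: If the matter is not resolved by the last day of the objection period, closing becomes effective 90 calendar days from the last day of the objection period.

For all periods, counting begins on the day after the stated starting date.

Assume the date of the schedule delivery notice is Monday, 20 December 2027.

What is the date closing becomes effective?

Adding 5 calendar days to 20 December 2027 gives 25 December 2027, which is the last day of the review period.
Adding 43 calendar days to 25 December 2027 gives 6 February 2028, which is the last day of the objection period.
Adding 90 calendar days to 6 February 2028 gives 6 May 2028, which is the date closing becomes effective.

6 May 2028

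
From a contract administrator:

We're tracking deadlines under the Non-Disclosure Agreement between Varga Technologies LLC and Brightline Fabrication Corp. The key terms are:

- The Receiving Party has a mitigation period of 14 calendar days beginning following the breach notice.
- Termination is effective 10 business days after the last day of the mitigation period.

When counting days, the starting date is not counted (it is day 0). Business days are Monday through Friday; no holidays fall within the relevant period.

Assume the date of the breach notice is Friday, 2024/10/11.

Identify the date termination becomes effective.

The last day of the mitigation period: 14 calendar days after 2024/10/11 is 2024/10/25.
The date termination becomes effective: counting 10 business days from Friday, 2024/10/25 (Oct 28, Oct 29, Oct 30, Oct 31, Nov 1, Nov 4, Nov 5, Nov 6, Nov 7, Nov 8, skipping weekends) reaches Friday, 2024/11/08.

2024/11/08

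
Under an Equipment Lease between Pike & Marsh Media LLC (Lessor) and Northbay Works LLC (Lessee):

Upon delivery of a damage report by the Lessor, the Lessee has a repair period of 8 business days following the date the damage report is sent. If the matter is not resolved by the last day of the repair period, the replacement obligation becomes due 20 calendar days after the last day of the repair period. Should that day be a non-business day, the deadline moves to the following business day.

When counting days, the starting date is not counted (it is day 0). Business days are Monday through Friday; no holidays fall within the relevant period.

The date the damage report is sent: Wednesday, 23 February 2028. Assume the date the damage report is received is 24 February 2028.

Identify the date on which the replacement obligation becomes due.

From Wednesday, 23 February 2028, 8 business days (Feb 24, Feb 25, Feb 28, Feb 29, Mar 1, Mar 2, Mar 3, Mar 6, skipping weekends) brings us to Monday, 6 March 2028, which is the last day of the repair period.
The date on which the replacement obligation becomes due: 20 calendar days after 6 March 2028 is 26 March 2028. That falls on a Sunday, so it rolls to the next business day, Monday, 27 March 2028.

27 March 2028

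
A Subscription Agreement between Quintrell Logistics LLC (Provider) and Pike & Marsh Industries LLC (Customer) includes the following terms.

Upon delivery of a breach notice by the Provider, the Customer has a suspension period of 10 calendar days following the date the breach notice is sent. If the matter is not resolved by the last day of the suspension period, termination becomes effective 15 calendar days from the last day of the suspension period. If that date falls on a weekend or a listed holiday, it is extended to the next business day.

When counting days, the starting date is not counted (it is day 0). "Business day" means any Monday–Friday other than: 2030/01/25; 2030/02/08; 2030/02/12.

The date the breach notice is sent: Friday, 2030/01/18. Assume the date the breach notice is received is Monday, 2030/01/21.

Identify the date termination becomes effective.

2030/02/13

The last day of the suspension period: 2030/01/18 + 10 days = 2030/01/28.
Adding 15 calendar days to 2030/01/28 gives 2030/02/12, which is the date termination becomes effective. That falls on Tuesday, a listed holiday, so it rolls to the next business day, Wednesday, 2030/02/13.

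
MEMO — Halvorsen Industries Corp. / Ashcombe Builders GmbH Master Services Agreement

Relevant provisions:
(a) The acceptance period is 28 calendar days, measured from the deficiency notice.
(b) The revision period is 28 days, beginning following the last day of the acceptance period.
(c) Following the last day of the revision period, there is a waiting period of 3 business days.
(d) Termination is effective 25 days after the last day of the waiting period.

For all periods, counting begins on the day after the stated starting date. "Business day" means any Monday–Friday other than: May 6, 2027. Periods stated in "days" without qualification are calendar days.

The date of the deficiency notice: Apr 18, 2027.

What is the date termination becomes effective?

Jul 11, 2027

Adding 28 calendar days to Apr 18, 2027 gives May 16, 2027, which is the last day of the acceptance period.
The last day of the revision period: 28 calendar days after May 16, 2027 is Jun 13, 2027.
The last day of the waiting period: 3 business days after Sunday, Jun 13, 2027, skipping weekends — Jun 14, Jun 15, Jun 16 — lands on Wednesday, Jun 16, 2027.
Adding 25 calendar days to Jun 16, 2027 gives Jul 11, 2027, which is the date termination becomes effective.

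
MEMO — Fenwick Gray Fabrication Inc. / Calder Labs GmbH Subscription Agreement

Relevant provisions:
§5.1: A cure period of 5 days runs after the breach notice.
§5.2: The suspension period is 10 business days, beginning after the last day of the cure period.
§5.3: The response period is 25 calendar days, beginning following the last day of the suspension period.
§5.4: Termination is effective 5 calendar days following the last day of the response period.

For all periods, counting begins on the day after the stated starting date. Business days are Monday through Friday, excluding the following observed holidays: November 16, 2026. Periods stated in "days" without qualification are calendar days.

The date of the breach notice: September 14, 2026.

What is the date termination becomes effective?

November 1, 2026

The last day of the cure period: 5 calendar days after September 14, 2026 is September 19, 2026.
From Saturday, September 19, 2026, 10 business days (Sep 21, Sep 22, Sep 23, Sep 24, Sep 25, Sep 28, Sep 29, Sep 30, Oct 1, Oct 2, skipping weekends) brings us to Friday, October 2, 2026, which is the last day of the suspension period.
The last day of the response period: October 2, 2026 + 25 days = October 27, 2026.
The date termination becomes effective: October 27, 2026 + 5 days = November 1, 2026.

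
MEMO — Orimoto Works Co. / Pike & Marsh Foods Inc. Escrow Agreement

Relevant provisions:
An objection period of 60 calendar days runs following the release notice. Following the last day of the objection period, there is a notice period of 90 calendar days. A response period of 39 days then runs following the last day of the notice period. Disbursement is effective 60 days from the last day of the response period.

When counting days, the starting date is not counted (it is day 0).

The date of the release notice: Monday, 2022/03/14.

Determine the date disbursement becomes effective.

The last day of the objection period: 60 calendar days after 2022/03/14 is 2022/05/13.
The last day of the notice period: 90 calendar days after 2022/05/13 is 2022/08/11.
Adding 39 calendar days to 2022/08/11 gives 2022/09/19, which is the last day of the response period.
Adding 60 calendar days to 2022/09/19 gives 2022/11/18, which is the date disbursement becomes effective.

2022/11/18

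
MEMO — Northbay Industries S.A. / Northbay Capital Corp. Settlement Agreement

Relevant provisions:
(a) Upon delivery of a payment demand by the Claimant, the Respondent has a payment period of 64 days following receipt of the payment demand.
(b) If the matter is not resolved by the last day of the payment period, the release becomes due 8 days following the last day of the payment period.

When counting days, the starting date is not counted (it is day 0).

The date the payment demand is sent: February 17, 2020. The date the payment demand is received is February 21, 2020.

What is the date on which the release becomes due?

The last day of the payment period: February 21, 2020 + 64 days = April 25, 2020.
The date on which the release becomes due: 8 calendar days after April 25, 2020 is May 3, 2020.

May 3, 2020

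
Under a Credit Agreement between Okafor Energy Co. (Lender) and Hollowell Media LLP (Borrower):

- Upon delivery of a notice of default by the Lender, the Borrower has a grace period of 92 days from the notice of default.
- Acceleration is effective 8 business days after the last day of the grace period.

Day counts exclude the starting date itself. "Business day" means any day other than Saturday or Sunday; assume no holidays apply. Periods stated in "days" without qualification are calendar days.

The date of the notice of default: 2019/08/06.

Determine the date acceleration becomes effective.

The last day of the grace period: 2019/08/06 + 92 days = 2019/11/06.
From Wednesday, 2019/11/06, 8 business days (Nov 7, Nov 8, Nov 11, Nov 12, Nov 13, Nov 14, Nov 15, Nov 18, skipping weekends) brings us to Monday, 2019/11/18, which is the date acceleration becomes effective.

2019/11/18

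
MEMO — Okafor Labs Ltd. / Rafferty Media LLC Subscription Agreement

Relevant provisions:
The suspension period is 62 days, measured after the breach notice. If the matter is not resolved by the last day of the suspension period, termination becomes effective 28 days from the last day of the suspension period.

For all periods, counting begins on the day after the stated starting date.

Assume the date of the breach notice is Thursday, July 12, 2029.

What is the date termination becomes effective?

October 10, 2029

The last day of the suspension period: July 12, 2029 + 62 days = September 12, 2029.
The date termination becomes effective: September 12, 2029 + 28 days = October 10, 2029.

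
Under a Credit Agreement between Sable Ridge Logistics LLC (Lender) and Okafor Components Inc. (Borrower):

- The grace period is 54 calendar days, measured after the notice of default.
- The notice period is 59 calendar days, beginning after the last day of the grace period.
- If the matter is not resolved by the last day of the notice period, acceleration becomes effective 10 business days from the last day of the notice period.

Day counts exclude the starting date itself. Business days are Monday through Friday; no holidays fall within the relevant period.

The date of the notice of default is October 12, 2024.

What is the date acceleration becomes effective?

The last day of the grace period: 54 calendar days after October 12, 2024 is December 5, 2024.
The last day of the notice period: December 5, 2024 + 59 days = February 2, 2025.
The date acceleration becomes effective: counting 10 business days from Sunday, February 2, 2025 (Feb 3, Feb 4, Feb 5, Feb 6, Feb 7, Feb 10, Feb 11, Feb 12, Feb 13, Feb 14, skipping weekends) reaches Friday, February 14, 2025.

February 14, 2025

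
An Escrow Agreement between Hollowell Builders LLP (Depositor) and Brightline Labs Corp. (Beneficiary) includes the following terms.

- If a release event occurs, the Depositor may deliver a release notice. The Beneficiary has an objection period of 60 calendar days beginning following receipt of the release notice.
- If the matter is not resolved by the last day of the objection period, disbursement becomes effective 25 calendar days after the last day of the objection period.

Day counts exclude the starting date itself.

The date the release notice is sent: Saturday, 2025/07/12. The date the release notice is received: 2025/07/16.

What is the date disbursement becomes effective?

2025/10/09

Adding 60 calendar days to 2025/07/16 gives 2025/09/14, which is the last day of the objection period.
The date disbursement becomes effective: 25 calendar days after 2025/09/14 is 2025/10/09.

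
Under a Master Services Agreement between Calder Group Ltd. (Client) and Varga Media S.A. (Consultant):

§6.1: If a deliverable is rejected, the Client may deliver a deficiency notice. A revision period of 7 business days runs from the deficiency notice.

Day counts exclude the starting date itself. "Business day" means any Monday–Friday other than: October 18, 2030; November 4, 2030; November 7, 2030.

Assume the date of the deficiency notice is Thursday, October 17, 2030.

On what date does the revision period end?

October 29, 2030

The last day of the revision period: counting 7 business days from Thursday, October 17, 2030 (Oct 21, Oct 22, Oct 23, Oct 24, Oct 25, Oct 28, Oct 29, skipping weekends and the listed holiday on Oct 18) reaches Tuesday, October 29, 2030.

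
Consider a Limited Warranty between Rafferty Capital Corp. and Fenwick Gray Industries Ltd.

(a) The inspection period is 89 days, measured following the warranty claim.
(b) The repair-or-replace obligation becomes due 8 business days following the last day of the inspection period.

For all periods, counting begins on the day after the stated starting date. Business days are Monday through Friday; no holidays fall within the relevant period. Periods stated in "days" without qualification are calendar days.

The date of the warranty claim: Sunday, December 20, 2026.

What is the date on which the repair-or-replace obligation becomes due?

March 31, 2027

The last day of the inspection period: December 20, 2026 + 89 days = March 19, 2027.
The date on which the repair-or-replace obligation becomes due: counting 8 business days from Friday, March 19, 2027 (Mar 22, Mar 23, Mar 24, Mar 25, Mar 26, Mar 29, Mar 30, Mar 31, skipping weekends) reaches Wednesday, March 31, 2027.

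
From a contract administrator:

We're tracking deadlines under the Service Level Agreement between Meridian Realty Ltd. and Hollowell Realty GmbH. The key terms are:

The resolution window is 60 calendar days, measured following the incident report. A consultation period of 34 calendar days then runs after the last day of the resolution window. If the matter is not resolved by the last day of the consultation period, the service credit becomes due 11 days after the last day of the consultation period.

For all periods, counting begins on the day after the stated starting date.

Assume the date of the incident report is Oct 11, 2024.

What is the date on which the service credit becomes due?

Jan 24, 2025

Adding 60 calendar days to Oct 11, 2024 gives Dec 10, 2024, which is the last day of the resolution window.
The last day of the consultation period: Dec 10, 2024 + 34 days = Jan 13, 2025.
The date on which the service credit becomes due: 11 calendar days after Jan 13, 2025 is Jan 24, 2025.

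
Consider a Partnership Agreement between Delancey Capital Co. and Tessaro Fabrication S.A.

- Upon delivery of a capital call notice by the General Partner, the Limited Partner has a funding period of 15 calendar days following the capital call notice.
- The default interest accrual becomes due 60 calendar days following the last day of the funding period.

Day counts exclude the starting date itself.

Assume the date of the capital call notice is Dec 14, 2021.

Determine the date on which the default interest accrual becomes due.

The last day of the funding period: 15 calendar days after Dec 14, 2021 is Dec 29, 2021.
The date on which the default interest accrual becomes due: Dec 29, 2021 + 60 days = Feb 27, 2022.

Feb 27, 2022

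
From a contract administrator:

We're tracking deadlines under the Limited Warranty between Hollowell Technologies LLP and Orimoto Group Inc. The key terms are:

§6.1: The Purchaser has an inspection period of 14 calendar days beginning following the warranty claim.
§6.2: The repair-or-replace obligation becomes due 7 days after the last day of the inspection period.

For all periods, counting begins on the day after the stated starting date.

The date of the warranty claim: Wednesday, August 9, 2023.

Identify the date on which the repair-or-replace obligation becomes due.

The last day of the inspection period: August 9, 2023 + 14 days = August 23, 2023.
The date on which the repair-or-replace obligation becomes due: August 23, 2023 + 7 days = August 30, 2023.

August 30, 2023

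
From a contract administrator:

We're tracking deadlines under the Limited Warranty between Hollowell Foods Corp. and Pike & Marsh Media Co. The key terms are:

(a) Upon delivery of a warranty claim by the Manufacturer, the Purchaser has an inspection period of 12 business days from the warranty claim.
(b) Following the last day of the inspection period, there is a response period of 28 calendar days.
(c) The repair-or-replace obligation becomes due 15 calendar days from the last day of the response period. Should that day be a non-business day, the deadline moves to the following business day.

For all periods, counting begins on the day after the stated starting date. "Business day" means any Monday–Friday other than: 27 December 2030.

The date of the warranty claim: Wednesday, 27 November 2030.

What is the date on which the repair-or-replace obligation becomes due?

27 January 2031

The last day of the inspection period: 12 business days after Wednesday, 27 November 2030, skipping weekends — Nov 28, Nov 29, Dec 2, Dec 3, …, Dec 11, Dec 12, Dec 13 — lands on Friday, 13 December 2030.
The last day of the response period: 13 December 2030 + 28 days = 10 January 2031.
Adding 15 calendar days to 10 January 2031 gives 25 January 2031, which is the date on which the repair-or-replace obligation becomes due. That falls on a Saturday, so it rolls to the next business day, Monday, 27 January 2031.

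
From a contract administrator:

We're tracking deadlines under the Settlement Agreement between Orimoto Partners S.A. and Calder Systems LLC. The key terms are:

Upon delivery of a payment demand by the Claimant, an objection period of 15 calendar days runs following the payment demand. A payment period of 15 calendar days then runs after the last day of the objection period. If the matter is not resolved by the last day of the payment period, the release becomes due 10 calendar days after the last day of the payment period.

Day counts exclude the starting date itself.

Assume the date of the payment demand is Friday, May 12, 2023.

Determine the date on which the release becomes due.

Jun 21, 2023

The last day of the objection period: 15 calendar days after May 12, 2023 is May 27, 2023.
Adding 15 calendar days to May 27, 2023 gives Jun 11, 2023, which is the last day of the payment period.
The date on which the release becomes due: 10 calendar days after Jun 11, 2023 is Jun 21, 2023.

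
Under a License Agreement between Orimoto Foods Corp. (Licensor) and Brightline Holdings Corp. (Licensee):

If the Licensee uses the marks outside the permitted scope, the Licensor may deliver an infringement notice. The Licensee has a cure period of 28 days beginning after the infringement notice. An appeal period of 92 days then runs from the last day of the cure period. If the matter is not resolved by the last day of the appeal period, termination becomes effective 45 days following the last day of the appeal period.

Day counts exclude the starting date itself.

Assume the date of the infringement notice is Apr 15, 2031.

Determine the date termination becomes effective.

Sep 27, 2031

The last day of the cure period: Apr 15, 2031 + 28 days = May 13, 2031.
The last day of the appeal period: 92 calendar days after May 13, 2031 is Aug 13, 2031.
The date termination becomes effective: Aug 13, 2031 + 45 days = Sep 27, 2031.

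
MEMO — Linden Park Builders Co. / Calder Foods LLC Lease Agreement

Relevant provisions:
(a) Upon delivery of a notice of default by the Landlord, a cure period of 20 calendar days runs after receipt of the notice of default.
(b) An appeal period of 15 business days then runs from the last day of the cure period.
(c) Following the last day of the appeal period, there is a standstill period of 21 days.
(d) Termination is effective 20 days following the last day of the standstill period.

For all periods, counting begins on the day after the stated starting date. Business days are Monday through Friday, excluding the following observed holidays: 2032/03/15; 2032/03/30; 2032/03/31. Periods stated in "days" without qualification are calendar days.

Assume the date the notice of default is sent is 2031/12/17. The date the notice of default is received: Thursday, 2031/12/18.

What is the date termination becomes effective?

Adding 20 calendar days to 2031/12/18 gives 2032/01/07, which is the last day of the cure period.
The last day of the appeal period: counting 15 business days from Wednesday, 2032/01/07 (Jan 8, Jan 9, Jan 12, Jan 13, …, Jan 26, Jan 27, Jan 28, skipping weekends) reaches Wednesday, 2032/01/28.
Adding 21 calendar days to 2032/01/28 gives 2032/02/18, which is the last day of the standstill period.
The date termination becomes effective: 2032/02/18 + 20 days = 2032/03/09.

2032/03/09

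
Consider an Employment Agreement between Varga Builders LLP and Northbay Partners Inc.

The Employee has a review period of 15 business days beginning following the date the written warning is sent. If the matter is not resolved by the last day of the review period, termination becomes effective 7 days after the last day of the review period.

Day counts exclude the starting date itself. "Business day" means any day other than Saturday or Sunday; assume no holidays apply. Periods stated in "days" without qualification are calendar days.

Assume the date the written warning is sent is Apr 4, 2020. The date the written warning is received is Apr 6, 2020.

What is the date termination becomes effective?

The last day of the review period: 15 business days after Saturday, Apr 4, 2020, skipping weekends — Apr 6, Apr 7, Apr 8, Apr 9, …, Apr 22, Apr 23, Apr 24 — lands on Friday, Apr 24, 2020.
Adding 7 calendar days to Apr 24, 2020 gives May 1, 2020, which is the date termination becomes effective.

May 1, 2020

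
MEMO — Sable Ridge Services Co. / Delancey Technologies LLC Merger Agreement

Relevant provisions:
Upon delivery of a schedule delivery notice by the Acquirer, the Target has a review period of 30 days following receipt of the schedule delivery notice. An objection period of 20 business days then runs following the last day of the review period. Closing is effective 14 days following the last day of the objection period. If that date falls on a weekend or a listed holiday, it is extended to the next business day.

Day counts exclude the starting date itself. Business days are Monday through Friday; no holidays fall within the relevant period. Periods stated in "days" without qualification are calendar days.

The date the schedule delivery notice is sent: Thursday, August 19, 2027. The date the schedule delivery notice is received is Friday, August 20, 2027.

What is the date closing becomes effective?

The last day of the review period: 30 calendar days after August 20, 2027 is September 19, 2027.
The last day of the objection period: counting 20 business days from Sunday, September 19, 2027 (Sep 20, Sep 21, Sep 22, Sep 23, …, Oct 13, Oct 14, Oct 15, skipping weekends) reaches Friday, October 15, 2027.
Adding 14 calendar days to October 15, 2027 gives October 29, 2027, which is the date closing becomes effective. October 29, 2027 is a Friday, so no roll-forward applies.

October 29, 2027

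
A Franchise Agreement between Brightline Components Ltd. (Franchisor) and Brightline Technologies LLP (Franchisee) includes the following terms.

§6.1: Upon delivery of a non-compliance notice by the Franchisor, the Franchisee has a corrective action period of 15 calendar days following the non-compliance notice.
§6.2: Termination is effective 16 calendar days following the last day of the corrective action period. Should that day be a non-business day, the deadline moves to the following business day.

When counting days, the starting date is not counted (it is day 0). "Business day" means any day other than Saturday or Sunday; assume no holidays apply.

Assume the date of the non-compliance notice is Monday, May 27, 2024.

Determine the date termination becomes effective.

The last day of the corrective action period: 15 calendar days after May 27, 2024 is Jun 11, 2024.
The date termination becomes effective: Jun 11, 2024 + 16 days = Jun 27, 2024. Jun 27, 2024 is a Thursday, so no roll-forward applies.

Jun 27, 2024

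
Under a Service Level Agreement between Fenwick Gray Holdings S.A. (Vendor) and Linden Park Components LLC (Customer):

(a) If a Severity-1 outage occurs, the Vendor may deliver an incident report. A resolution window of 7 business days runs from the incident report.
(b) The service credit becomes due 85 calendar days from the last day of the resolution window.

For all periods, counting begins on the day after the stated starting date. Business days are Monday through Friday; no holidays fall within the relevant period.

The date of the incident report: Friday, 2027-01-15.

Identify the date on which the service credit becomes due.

2027-04-21

The last day of the resolution window: counting 7 business days from Friday, 2027-01-15 (Jan 18, Jan 19, Jan 20, Jan 21, Jan 22, Jan 25, Jan 26, skipping weekends) reaches Tuesday, 2027-01-26.
The date on which the service credit becomes due: 85 calendar days after 2027-01-26 is 2027-04-21.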